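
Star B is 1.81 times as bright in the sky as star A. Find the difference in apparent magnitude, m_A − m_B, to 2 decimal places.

Pogson: Δm = −2.5 log₁₀(ratio) = −2.5 log₁₀(1.81) = −2.5 × 0.2577 = -0.644
Star B is brighter so has the smaller magnitude: m_A − m_B is positive.

m_A − m_B ≈ 0.64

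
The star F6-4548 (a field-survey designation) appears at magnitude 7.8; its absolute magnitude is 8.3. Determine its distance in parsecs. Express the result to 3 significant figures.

μ = m − M = -0.500
m − M = 5 log₁₀ d − 5
log₁₀ d = (m − M)/5 + 1 = 0.9000
d = 10^0.9000 = 7.943 pc

d ≈ 7.94 pc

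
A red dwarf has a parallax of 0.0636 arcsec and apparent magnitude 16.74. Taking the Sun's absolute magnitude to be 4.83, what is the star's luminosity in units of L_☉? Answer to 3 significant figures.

L/L_☉ ≈ 4.26×10^-5

d = 1/p = 1/0.0636″ = 15.72 pc
M = m − 5 log₁₀ d + 5 = 16.74 − 5·1.1965 + 5 = 15.757
M − M_☉ = 15.757 − 4.83 = 10.927
L/L_☉ = 10^(−0.4 × 10.927) = 4.257×10^-5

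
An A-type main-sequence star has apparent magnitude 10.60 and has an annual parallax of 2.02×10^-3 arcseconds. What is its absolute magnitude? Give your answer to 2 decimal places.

M ≈ 2.13

d = 1/p = 1/2.02×10^-3″ = 495.0 pc
5 log₁₀(d/10 pc) = 5 log₁₀(495.0) − 5 = 8.473
M = m − 5 log₁₀(d/10) = 10.60 − 8.473 = 2.127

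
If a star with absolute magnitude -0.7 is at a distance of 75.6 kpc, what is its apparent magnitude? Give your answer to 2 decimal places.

d = 75.6 kpc = 75600 pc
m = M + 5 log₁₀ d − 5 = -0.7 + 5·4.8785 − 5 = 18.693

m ≈ 18.69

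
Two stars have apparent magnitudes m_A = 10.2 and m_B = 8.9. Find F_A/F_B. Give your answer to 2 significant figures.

F_A/F_B ≈ 0.30

Δm = 10.2 − (8.9) = 1.3
Flux ratio = 10^(−0.4 Δm) = 10^(−0.4 × 1.3) = 10^-0.520 = 0.3020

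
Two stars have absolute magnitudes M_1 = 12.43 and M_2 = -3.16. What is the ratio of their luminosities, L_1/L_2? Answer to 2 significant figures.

ΔM = M_1 − M_2 = 15.59
L_1/L_2 = 10^(−0.4 ΔM) = 10^-6.236 = 5.808×10^-7

L_1/L_2 ≈ 5.8×10^-7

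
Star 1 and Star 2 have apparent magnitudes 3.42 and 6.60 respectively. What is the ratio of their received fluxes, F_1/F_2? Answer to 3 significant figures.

F_1/F_2 ≈ 18.7

Magnitude difference = -3.18
Flux ratio = 10^(−0.4 Δm) = 10^(−0.4 × -3.18) = 10^1.272 = 18.71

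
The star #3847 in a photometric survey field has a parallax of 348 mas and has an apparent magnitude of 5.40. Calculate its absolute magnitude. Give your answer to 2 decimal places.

p = 348 mas = 0.348″ → d = 1/p = 2.874 pc
5 log₁₀(d/10 pc) = 5 log₁₀(2.874) − 5 = -2.708
M = m − 5 log₁₀(d/10) = 5.40 + 2.708 = 8.108

M ≈ 8.11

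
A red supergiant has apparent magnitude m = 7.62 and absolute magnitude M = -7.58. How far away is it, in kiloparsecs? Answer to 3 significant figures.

d ≈ 11.0 kpc

μ = m − M = 15.200
m − M = 5 log₁₀ d − 5
log₁₀ d = (m − M)/5 + 1 = 4.0400
d = 10^4.0400 = 10960 pc
= 10.96 kpc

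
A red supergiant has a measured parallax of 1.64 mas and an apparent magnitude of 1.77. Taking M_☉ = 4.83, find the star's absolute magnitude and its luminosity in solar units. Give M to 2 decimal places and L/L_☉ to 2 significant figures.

M ≈ -7.16; L/L_☉ ≈ 62000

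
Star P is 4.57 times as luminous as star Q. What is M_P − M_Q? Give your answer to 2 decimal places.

M_P − M_Q ≈ -1.65

Pogson: ΔM = −2.5 log₁₀(ratio) = −2.5 log₁₀(4.57) = −2.5 × 0.6599 = -1.650
Star P is brighter, so it has the smaller magnitude: the difference is negative.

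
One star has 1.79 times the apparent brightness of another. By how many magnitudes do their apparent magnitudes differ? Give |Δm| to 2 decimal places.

|Δm| ≈ 0.63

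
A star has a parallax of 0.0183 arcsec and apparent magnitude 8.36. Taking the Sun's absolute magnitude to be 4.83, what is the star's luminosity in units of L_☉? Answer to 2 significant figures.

d = 1/p = 1/0.0183″ = 54.64 pc
M = m − 5 log₁₀ d + 5 = 8.36 − 5·1.7375 + 5 = 4.672
M − M_☉ = 4.672 − 4.83 = -0.158
L/L_☉ = 10^(−0.4 × -0.158) = 1.156

L/L_☉ ≈ 1.2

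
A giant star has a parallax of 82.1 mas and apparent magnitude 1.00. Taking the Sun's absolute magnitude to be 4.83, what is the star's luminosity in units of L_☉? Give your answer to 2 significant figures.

d = 1/p = 1000/82.1 mas = 12.18 pc
M = m − 5 log₁₀ d + 5 = 1.00 − 5·1.0857 + 5 = 0.572
M − M_☉ = 0.572 − 4.83 = -4.258
L/L_☉ = 10^(−0.4 × -4.258) = 50.50

L/L_☉ ≈ 51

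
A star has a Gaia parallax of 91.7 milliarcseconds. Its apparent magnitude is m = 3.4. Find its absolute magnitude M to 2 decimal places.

M ≈ 3.21

p = 91.7 mas = 0.0917″ → d = 1/p = 10.91 pc
5 log₁₀(d/10 pc) = 5 log₁₀(10.91) − 5 = 0.188
M = m − 5 log₁₀(d/10) = 3.4 − 0.188 = 3.212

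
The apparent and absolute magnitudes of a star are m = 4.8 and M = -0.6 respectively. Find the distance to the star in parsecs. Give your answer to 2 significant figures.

Distance modulus: m − M = 4.8 − (-0.6) = 5.400
m − M = 5 log₁₀ d − 5
log₁₀ d = (m − M)/5 + 1 = 2.0800
d = 10^2.0800 = 120.2 pc

d ≈ 120 pc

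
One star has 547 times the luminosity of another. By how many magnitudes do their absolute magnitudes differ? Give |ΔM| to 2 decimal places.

|ΔM| ≈ 6.84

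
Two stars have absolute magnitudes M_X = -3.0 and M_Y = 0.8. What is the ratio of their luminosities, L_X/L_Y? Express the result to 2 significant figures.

ΔM = M_X − M_Y = -3.8
L_X/L_Y = 10^(−0.4 ΔM) = 10^1.520 = 33.11

L_X/L_Y ≈ 33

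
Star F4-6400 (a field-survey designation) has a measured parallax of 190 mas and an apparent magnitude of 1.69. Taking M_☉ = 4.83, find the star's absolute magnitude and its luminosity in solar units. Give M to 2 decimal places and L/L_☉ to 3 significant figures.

M ≈ 3.08; L/L_☉ ≈ 4.99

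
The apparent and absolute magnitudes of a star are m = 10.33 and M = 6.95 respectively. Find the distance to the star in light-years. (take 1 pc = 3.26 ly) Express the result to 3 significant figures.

d ≈ 155 ly

μ = m − M = 3.380
m − M = 5 log₁₀ d − 5
log₁₀ d = (m − M)/5 + 1 = 1.6760
d = 10^1.6760 = 47.42 pc
= 154.6 ly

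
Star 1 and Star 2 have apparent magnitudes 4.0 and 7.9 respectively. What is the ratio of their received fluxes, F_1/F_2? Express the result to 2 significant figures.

Δm = 4.0 − (7.9) = -3.9
Flux ratio = 10^(−0.4 Δm) = 10^(−0.4 × -3.9) = 10^1.560 = 36.31

F_1/F_2 ≈ 36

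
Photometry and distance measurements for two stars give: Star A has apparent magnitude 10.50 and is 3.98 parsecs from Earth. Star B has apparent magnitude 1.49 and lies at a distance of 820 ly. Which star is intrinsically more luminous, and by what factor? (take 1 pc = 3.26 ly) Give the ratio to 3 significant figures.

Star B is more luminous, by a factor of 1.60×10^7.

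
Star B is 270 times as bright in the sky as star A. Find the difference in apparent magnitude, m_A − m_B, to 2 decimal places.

m_A − m_B ≈ 6.08

Pogson: Δm = −2.5 log₁₀(ratio) = −2.5 log₁₀(270) = −2.5 × 2.4314 = -6.078
Star B is brighter so has the smaller magnitude: m_A − m_B is positive.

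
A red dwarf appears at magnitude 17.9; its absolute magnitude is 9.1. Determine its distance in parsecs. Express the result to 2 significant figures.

d ≈ 580 pc

μ = m − M = 8.800
m − M = 5 log₁₀ d − 5
log₁₀ d = (m − M)/5 + 1 = 2.7600
d = 10^2.7600 = 575.4 pc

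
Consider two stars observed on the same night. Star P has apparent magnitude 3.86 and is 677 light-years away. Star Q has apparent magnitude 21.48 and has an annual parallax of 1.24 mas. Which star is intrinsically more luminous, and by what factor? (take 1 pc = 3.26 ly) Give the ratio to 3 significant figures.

Star P is more luminous, by a factor of 741000.

Star P: d = 677 ly / 3.26 = 207.7 pc
Star P: M = m − 5 log₁₀ d + 5 = 3.86 − 5·2.3174 + 5 = -2.727
Star Q: p = 1.24 mas = 1.24×10^-3″ → d = 1/p = 806.5 pc
Star Q: M = m − 5 log₁₀ d + 5 = 21.48 − 5·2.9066 + 5 = 11.947
ΔM = M_P − M_Q = -2.727 − (11.947) = -14.674; smaller M is more luminous → Star P.
L ratio = 10^(0.4 |ΔM|) = 10^5.870 = 740600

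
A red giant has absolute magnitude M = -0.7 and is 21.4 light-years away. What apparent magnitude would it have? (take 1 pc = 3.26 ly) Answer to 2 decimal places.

d = 21.4 ly / 3.26 = 6.564 pc
m = M + 5 log₁₀ d − 5 = -0.7 + 5·0.8172 − 5 = -1.614

m ≈ -1.61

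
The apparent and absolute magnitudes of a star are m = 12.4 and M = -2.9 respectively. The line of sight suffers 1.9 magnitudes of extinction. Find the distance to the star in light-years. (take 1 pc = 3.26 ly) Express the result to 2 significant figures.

m − M = 5 log₁₀(d/10 pc) + A  ⇒  12.4 − (-2.9) − 1.9 = 5 log₁₀(d/10)
13.400 = 5 log₁₀(d/10)
log₁₀ d = (m − M − A)/5 + 1 = 3.6800
d = 10^3.6800 = 4786 pc
= 15600 ly

d ≈ 16000 ly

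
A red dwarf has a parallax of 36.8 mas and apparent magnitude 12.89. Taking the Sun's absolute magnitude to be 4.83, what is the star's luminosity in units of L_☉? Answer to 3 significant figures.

d = 1/p = 1000/36.8 mas = 27.17 pc
M = m − 5 log₁₀ d + 5 = 12.89 − 5·1.4342 + 5 = 10.719
M − M_☉ = 10.719 − 4.83 = 5.889
L/L_☉ = 10^(−0.4 × 5.889) = 4.409×10^-3

L/L_☉ ≈ 4.41×10^-3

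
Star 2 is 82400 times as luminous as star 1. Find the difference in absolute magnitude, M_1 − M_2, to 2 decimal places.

Pogson: ΔM = −2.5 log₁₀(ratio) = −2.5 log₁₀(82400) = −2.5 × 4.9159 = -12.290
Star 2 is brighter so has the smaller magnitude: M_1 − M_2 is positive.

M_1 − M_2 ≈ 12.29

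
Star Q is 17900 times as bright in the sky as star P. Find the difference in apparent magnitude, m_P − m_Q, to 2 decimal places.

Pogson: Δm = −2.5 log₁₀(ratio) = −2.5 log₁₀(17900) = −2.5 × 4.2529 = -10.632
Star Q is brighter so has the smaller magnitude: m_P − m_Q is positive.

m_P − m_Q ≈ 10.63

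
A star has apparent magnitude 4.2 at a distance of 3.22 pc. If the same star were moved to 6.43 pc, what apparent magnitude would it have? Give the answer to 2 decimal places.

m ≈ 5.70

Flux ∝ 1/d², so Δm = 5 log₁₀(d₂/d₁) = 5 log₁₀(6.43/3.22) = 1.502
m₂ = m₁ + Δm = 4.2 + (1.502) = 5.702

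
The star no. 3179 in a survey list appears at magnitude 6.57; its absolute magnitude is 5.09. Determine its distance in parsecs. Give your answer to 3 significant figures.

d ≈ 19.8 pc

μ = m − M = 1.480
m − M = 5 log₁₀ d − 5
log₁₀ d = (m − M)/5 + 1 = 1.2960
d = 10^1.2960 = 19.77 pc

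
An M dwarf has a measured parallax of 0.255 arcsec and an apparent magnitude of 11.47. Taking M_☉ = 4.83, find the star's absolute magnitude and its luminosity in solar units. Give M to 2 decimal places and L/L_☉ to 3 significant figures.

M ≈ 13.50; L/L_☉ ≈ 3.40×10^-4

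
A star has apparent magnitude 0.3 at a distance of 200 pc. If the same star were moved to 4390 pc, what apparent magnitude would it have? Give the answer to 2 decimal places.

Flux ∝ 1/d², so Δm = 5 log₁₀(d₂/d₁) = 5 log₁₀(4390/200) = 6.707
m₂ = m₁ + Δm = 0.3 + (6.707) = 7.007

m ≈ 7.01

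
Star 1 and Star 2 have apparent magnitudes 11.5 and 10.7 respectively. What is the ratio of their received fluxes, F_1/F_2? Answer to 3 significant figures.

Δm = 11.5 − (10.7) = 0.8
Flux ratio = 10^(−0.4 Δm) = 10^(−0.4 × 0.8) = 10^-0.320 = 0.4786

F_1/F_2 ≈ 0.479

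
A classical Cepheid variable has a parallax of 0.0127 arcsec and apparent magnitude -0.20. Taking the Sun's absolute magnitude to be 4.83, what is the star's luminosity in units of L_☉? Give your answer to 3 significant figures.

d = 1/p = 1/0.0127″ = 78.74 pc
M = m − 5 log₁₀ d + 5 = -0.20 − 5·1.8962 + 5 = -4.681
M − M_☉ = -4.681 − 4.83 = -9.511
L/L_☉ = 10^(−0.4 × -9.511) = 6374

L/L_☉ ≈ 6370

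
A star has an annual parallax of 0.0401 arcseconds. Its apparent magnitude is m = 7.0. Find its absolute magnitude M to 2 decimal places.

d = 1/p = 1/0.0401″ = 24.94 pc
5 log₁₀(d/10 pc) = 5 log₁₀(24.94) − 5 = 1.984
M = m − 5 log₁₀(d/10) = 7.0 − 1.984 = 5.016

M ≈ 5.02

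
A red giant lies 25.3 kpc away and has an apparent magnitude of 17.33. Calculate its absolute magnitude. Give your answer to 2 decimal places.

M ≈ 0.31

d = 25.3 kpc = 25300 pc
5 log₁₀(d/10 pc) = 5 log₁₀(25300) − 5 = 17.016
M = m − 5 log₁₀(d/10) = 17.33 − 17.016 = 0.314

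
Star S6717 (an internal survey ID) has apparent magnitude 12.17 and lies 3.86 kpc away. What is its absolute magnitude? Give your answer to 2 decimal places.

M ≈ -0.76

d = 3.86 kpc = 3860 pc
5 log₁₀(d/10 pc) = 5 log₁₀(3860) − 5 = 12.933
M = m − 5 log₁₀(d/10) = 12.17 − 12.933 = -0.763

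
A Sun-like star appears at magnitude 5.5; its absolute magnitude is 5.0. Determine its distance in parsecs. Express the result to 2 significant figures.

Distance modulus: m − M = 5.5 − (5.0) = 0.500
m − M = 5 log₁₀ d − 5
log₁₀ d = (m − M)/5 + 1 = 1.1000
d = 10^1.1000 = 12.59 pc

d ≈ 13 pc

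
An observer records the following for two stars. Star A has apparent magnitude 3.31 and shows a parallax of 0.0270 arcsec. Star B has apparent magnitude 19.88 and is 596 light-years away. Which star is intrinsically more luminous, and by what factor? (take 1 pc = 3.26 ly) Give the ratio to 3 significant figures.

Star A: d = 1/p = 1/0.0270″ = 37.04 pc
Star A: M = m − 5 log₁₀ d + 5 = 3.31 − 5·1.5686 + 5 = 0.467
Star B: d = 596 ly / 3.26 = 182.8 pc
Star B: M = m − 5 log₁₀ d + 5 = 19.88 − 5·2.2620 + 5 = 13.570
ΔM = M_A − M_B = 0.467 − (13.570) = -13.103; smaller M is more luminous → Star A.
L ratio = 10^(0.4 |ΔM|) = 10^5.241 = 174300

Star A is more luminous, by a factor of 174000.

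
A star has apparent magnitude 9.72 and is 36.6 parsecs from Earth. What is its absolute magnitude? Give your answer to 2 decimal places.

5 log₁₀(d/10 pc) = 5 log₁₀(36.60) − 5 = 2.817
M = m − 5 log₁₀(d/10) = 9.72 − 2.817 = 6.903

M ≈ 6.90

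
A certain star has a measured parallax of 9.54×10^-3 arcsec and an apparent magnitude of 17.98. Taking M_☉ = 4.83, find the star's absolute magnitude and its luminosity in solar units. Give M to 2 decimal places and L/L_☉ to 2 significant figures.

M ≈ 12.88; L/L_☉ ≈ 6.0×10^-4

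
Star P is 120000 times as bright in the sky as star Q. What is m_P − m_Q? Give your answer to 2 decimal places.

m_P − m_Q ≈ -12.70

Pogson: Δm = −2.5 log₁₀(ratio) = −2.5 log₁₀(120000) = −2.5 × 5.0792 = -12.698
Star P is brighter, so it has the smaller magnitude: the difference is negative.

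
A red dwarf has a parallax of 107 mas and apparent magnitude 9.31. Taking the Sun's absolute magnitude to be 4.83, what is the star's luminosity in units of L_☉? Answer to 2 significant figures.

L/L_☉ ≈ 0.014

d = 1/p = 1000/107 mas = 9.346 pc
M = m − 5 log₁₀ d + 5 = 9.31 − 5·0.9706 + 5 = 9.457
M − M_☉ = 9.457 − 4.83 = 4.627
L/L_☉ = 10^(−0.4 × 4.627) = 0.01410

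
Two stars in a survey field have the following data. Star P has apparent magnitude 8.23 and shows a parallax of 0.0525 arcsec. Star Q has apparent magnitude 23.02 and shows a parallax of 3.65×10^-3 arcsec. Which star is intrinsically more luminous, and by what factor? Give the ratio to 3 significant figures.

Star P is more luminous, by a factor of 3980.

Star P: d = 1/p = 1/0.0525″ = 19.05 pc
Star P: M = m − 5 log₁₀ d + 5 = 8.23 − 5·1.2798 + 5 = 6.831
Star Q: d = 1/p = 1/3.65×10^-3″ = 274.0 pc
Star Q: M = m − 5 log₁₀ d + 5 = 23.02 − 5·2.4377 + 5 = 15.831
ΔM = M_P − M_Q = 6.831 − (15.831) = -9.001; smaller M is more luminous → Star P.
L ratio = 10^(0.4 |ΔM|) = 10^3.600 = 3984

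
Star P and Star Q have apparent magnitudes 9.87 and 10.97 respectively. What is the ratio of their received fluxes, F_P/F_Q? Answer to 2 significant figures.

F_P/F_Q ≈ 2.8

Δm = 9.87 − (10.97) = -1.10
Flux ratio = 10^(−0.4 Δm) = 10^(−0.4 × -1.10) = 10^0.440 = 2.754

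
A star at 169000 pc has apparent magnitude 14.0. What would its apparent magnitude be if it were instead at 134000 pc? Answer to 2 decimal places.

m ≈ 13.50

Flux ∝ 1/d², so Δm = 5 log₁₀(d₂/d₁) = 5 log₁₀(134000/169000) = -0.504
m₂ = m₁ + Δm = 14.0 + (-0.504) = 13.496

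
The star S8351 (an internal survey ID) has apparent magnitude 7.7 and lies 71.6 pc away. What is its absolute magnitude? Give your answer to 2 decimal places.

5 log₁₀(d/10 pc) = 5 log₁₀(71.60) − 5 = 4.275
M = m − 5 log₁₀(d/10) = 7.7 − 4.275 = 3.425

M ≈ 3.43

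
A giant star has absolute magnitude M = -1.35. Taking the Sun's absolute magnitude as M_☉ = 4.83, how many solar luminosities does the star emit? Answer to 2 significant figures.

L/L_☉ ≈ 300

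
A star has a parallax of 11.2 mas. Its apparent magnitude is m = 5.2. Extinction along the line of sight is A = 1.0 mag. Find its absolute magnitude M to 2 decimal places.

p = 11.2 mas = 0.0112″ → d = 1/p = 89.29 pc
5 log₁₀(d/10 pc) = 5 log₁₀(89.29) − 5 = 4.754
M = m − 5 log₁₀(d/10) − A = 5.2 − 4.754 − 1.0 = -0.554

M ≈ -0.55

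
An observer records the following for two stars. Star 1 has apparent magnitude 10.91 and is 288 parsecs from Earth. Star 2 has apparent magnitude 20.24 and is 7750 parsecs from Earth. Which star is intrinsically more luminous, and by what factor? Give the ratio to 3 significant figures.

Star 1 is more luminous, by a factor of 7.45.

Star 1: M = m − 5 log₁₀ d + 5 = 10.91 − 5·2.4594 + 5 = 3.613
Star 2: M = m − 5 log₁₀ d + 5 = 20.24 − 5·3.8893 + 5 = 5.793
ΔM = M_1 − M_2 = 3.613 − (5.793) = -2.180; smaller M is more luminous → Star 1.
L ratio = 10^(0.4 |ΔM|) = 10^0.872 = 7.450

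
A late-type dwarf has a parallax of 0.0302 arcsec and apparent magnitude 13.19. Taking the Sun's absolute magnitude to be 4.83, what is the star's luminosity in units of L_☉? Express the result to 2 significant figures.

L/L_☉ ≈ 5.0×10^-3

d = 1/p = 1/0.0302″ = 33.11 pc
M = m − 5 log₁₀ d + 5 = 13.19 − 5·1.5200 + 5 = 10.590
M − M_☉ = 10.590 − 4.83 = 5.760
L/L_☉ = 10^(−0.4 × 5.760) = 4.966×10^-3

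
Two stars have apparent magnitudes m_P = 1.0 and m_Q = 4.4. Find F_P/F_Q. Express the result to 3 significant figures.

F_P/F_Q ≈ 22.9

Magnitude difference = -3.4
Flux ratio = 10^(−0.4 Δm) = 10^(−0.4 × -3.4) = 10^1.360 = 22.91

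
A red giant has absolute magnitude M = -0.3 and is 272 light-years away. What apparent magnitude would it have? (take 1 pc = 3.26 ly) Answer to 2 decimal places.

m ≈ 4.31

d = 272 ly / 3.26 = 83.44 pc
m = M + 5 log₁₀ d − 5 = -0.3 + 5·1.9214 − 5 = 4.307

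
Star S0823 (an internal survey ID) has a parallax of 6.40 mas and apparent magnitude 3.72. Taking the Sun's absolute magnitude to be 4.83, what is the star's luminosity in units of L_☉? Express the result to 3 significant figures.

d = 1/p = 1000/6.40 mas = 156.2 pc
M = m − 5 log₁₀ d + 5 = 3.72 − 5·2.1938 + 5 = -2.249
M − M_☉ = -2.249 − 4.83 = -7.079
L/L_☉ = 10^(−0.4 × -7.079) = 678.6

L/L_☉ ≈ 679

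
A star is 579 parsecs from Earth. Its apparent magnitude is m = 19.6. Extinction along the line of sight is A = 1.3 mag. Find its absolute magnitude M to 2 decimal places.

M ≈ 9.49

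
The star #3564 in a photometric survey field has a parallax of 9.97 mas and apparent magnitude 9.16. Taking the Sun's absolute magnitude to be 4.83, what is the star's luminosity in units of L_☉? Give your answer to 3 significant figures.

d = 1/p = 1000/9.97 mas = 100.3 pc
M = m − 5 log₁₀ d + 5 = 9.16 − 5·2.0013 + 5 = 4.153
M − M_☉ = 4.153 − 4.83 = -0.677
L/L_☉ = 10^(−0.4 × -0.677) = 1.865

L/L_☉ ≈ 1.86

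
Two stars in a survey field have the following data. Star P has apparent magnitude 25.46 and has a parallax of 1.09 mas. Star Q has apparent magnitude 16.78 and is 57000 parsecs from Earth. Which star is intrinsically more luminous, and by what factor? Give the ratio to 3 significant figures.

Star P: p = 1.09 mas = 1.09×10^-3″ → d = 1/p = 917.4 pc
Star P: M = m − 5 log₁₀ d + 5 = 25.46 − 5·2.9626 + 5 = 15.647
Star Q: M = m − 5 log₁₀ d + 5 = 16.78 − 5·4.7559 + 5 = -1.999
ΔM = M_P − M_Q = 15.647 − (-1.999) = 17.647; smaller M is more luminous → Star Q.
L ratio = 10^(0.4 |ΔM|) = 10^7.059 = 1.144×10^7

Star Q is more luminous, by a factor of 1.14×10^7.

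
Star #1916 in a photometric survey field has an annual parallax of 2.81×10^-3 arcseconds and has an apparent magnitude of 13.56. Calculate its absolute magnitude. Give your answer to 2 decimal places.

M ≈ 5.80

d = 1/p = 1/2.81×10^-3″ = 355.9 pc
5 log₁₀(d/10 pc) = 5 log₁₀(355.9) − 5 = 7.756
M = m − 5 log₁₀(d/10) = 13.56 − 7.756 = 5.804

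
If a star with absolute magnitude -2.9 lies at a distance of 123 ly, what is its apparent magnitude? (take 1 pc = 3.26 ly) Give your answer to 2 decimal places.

m ≈ -0.02

d = 123 ly / 3.26 = 37.73 pc
m = M + 5 log₁₀ d − 5 = -2.9 + 5·1.5767 − 5 = -0.017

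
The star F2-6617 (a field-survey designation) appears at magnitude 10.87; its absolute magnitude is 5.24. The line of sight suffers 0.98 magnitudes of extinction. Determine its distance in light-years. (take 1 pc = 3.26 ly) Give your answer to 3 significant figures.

d ≈ 277 ly

m − M = 5 log₁₀(d/10 pc) + A  ⇒  10.87 − (5.24) − 0.98 = 5 log₁₀(d/10)
4.650 = 5 log₁₀(d/10)
log₁₀ d = (m − M − A)/5 + 1 = 1.9300
d = 10^1.9300 = 85.11 pc
= 277.5 ly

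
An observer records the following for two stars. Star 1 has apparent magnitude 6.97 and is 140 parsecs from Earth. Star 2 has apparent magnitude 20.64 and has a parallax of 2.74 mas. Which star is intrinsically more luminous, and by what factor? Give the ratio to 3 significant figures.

Star 1 is more luminous, by a factor of 43200.

Star 1: M = m − 5 log₁₀ d + 5 = 6.97 − 5·2.1461 + 5 = 1.239
Star 2: p = 2.74 mas = 2.74×10^-3″ → d = 1/p = 365.0 pc
Star 2: M = m − 5 log₁₀ d + 5 = 20.64 − 5·2.5622 + 5 = 12.829
ΔM = M_1 − M_2 = 1.239 − (12.829) = -11.589; smaller M is more luminous → Star 1.
L ratio = 10^(0.4 |ΔM|) = 10^4.636 = 43230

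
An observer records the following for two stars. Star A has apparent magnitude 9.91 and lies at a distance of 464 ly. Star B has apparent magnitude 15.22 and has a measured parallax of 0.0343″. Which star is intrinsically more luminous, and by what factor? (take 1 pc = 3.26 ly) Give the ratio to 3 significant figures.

Star A: d = 464 ly / 3.26 = 142.3 pc
Star A: M = m − 5 log₁₀ d + 5 = 9.91 − 5·2.1533 + 5 = 4.143
Star B: d = 1/p = 1/0.0343″ = 29.15 pc
Star B: M = m − 5 log₁₀ d + 5 = 15.22 − 5·1.4647 + 5 = 12.896
ΔM = M_A − M_B = 4.143 − (12.896) = -8.753; smaller M is more luminous → Star A.
L ratio = 10^(0.4 |ΔM|) = 10^3.501 = 3171

Star A is more luminous, by a factor of 3170.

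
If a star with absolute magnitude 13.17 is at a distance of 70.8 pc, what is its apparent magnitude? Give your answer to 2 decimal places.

m ≈ 17.42

m = M + 5 log₁₀ d − 5 = 13.17 + 5·1.8500 − 5 = 17.420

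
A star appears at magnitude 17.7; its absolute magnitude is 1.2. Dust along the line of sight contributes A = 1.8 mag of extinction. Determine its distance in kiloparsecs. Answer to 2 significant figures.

m − M = 5 log₁₀(d/10 pc) + A  ⇒  17.7 − (1.2) − 1.8 = 5 log₁₀(d/10)
14.700 = 5 log₁₀(d/10)
log₁₀ d = (m − M − A)/5 + 1 = 3.9400
d = 10^3.9400 = 8710 pc
= 8.710 kpc

d ≈ 8.7 kpc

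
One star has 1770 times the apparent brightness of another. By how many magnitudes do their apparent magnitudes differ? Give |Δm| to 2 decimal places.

|Δm| ≈ 8.12

Pogson: Δm = −2.5 log₁₀(ratio) = −2.5 log₁₀(1770) = −2.5 × 3.2480 = -8.120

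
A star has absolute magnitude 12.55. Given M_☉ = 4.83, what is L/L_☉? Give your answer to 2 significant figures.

M − M_☉ = 12.55 − 4.83 = 7.720
L/L_☉ = 10^(−0.4 (M − M_☉)) = 10^-3.088 = 8.166×10^-4

L/L_☉ ≈ 8.2×10^-4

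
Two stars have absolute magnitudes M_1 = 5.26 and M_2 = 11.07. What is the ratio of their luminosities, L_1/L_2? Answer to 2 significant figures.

ΔM = M_1 − M_2 = -5.81
L_1/L_2 = 10^(−0.4 ΔM) = 10^2.324 = 210.9

L_1/L_2 ≈ 210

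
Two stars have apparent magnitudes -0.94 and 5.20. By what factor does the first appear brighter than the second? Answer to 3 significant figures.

Magnitude difference = -6.14
Flux ratio = 10^(−0.4 Δm) = 10^(−0.4 × -6.14) = 10^2.456 = 285.8

286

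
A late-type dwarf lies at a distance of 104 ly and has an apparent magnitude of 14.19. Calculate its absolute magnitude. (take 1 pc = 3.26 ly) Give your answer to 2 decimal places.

d = 104 ly / 3.26 = 31.90 pc
5 log₁₀(d/10 pc) = 5 log₁₀(31.90) − 5 = 2.519
M = m − 5 log₁₀(d/10) = 14.19 − 2.519 = 11.671

M ≈ 11.67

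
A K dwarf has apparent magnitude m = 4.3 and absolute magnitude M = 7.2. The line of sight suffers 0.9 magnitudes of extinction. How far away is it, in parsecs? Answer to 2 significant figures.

d ≈ 1.7 pc

m − M = 5 log₁₀(d/10 pc) + A  ⇒  4.3 − (7.2) − 0.9 = 5 log₁₀(d/10)
-3.800 = 5 log₁₀(d/10)
log₁₀ d = (m − M − A)/5 + 1 = 0.2400
d = 10^0.2400 = 1.738 pc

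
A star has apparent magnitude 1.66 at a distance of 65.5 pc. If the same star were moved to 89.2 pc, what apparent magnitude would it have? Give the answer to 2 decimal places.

m ≈ 2.33

Flux ∝ 1/d², so Δm = 5 log₁₀(d₂/d₁) = 5 log₁₀(89.2/65.5) = 0.671
m₂ = m₁ + Δm = 1.66 + (0.671) = 2.331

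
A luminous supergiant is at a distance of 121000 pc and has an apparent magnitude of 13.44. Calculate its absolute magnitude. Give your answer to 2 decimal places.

M ≈ -6.97

5 log₁₀(d/10 pc) = 5 log₁₀(121000) − 5 = 20.414
M = m − 5 log₁₀(d/10) = 13.44 − 20.414 = -6.974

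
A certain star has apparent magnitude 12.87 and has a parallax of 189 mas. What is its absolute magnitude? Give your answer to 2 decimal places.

p = 189 mas = 0.189″ → d = 1/p = 5.291 pc
5 log₁₀(d/10 pc) = 5 log₁₀(5.291) − 5 = -1.382
M = m − 5 log₁₀(d/10) = 12.87 + 1.382 = 14.252

M ≈ 14.25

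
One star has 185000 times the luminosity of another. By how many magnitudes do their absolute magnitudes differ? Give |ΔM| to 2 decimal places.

Pogson: ΔM = −2.5 log₁₀(ratio) = −2.5 log₁₀(185000) = −2.5 × 5.2672 = -13.168

|ΔM| ≈ 13.17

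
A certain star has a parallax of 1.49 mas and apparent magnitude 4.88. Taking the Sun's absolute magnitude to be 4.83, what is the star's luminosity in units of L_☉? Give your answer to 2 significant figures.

L/L_☉ ≈ 4300

d = 1/p = 1000/1.49 mas = 671.1 pc
M = m − 5 log₁₀ d + 5 = 4.88 − 5·2.8268 + 5 = -4.254
M − M_☉ = -4.254 − 4.83 = -9.084
L/L_☉ = 10^(−0.4 × -9.084) = 4302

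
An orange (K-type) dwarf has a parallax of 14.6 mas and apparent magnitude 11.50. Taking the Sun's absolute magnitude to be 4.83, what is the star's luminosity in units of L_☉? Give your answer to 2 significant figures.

d = 1/p = 1000/14.6 mas = 68.49 pc
M = m − 5 log₁₀ d + 5 = 11.50 − 5·1.8356 + 5 = 7.322
M − M_☉ = 7.322 − 4.83 = 2.492
L/L_☉ = 10^(−0.4 × 2.492) = 0.1008

L/L_☉ ≈ 0.10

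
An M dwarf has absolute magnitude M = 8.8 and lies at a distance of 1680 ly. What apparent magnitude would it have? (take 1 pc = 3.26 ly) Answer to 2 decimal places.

m ≈ 17.36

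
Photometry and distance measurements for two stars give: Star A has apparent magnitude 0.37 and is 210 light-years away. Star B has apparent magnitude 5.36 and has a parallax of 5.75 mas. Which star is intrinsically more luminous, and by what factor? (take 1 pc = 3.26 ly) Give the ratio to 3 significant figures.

Star A is more luminous, by a factor of 13.6.

Star A: d = 210 ly / 3.26 = 64.42 pc
Star A: M = m − 5 log₁₀ d + 5 = 0.37 − 5·1.8090 + 5 = -3.675
Star B: p = 5.75 mas = 5.75×10^-3″ → d = 1/p = 173.9 pc
Star B: M = m − 5 log₁₀ d + 5 = 5.36 − 5·2.2403 + 5 = -0.842
ΔM = M_A − M_B = -3.675 − (-0.842) = -2.833; smaller M is more luminous → Star A.
L ratio = 10^(0.4 |ΔM|) = 10^1.133 = 13.59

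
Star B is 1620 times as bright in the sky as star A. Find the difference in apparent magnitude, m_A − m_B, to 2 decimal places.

m_A − m_B ≈ 8.02

Pogson: Δm = −2.5 log₁₀(ratio) = −2.5 log₁₀(1620) = −2.5 × 3.2095 = -8.024
Star B is brighter so has the smaller magnitude: m_A − m_B is positive.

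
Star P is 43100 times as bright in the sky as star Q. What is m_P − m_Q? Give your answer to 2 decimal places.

m_P − m_Q ≈ -11.59

Pogson: Δm = −2.5 log₁₀(ratio) = −2.5 log₁₀(43100) = −2.5 × 4.6345 = -11.586
Star P is brighter, so it has the smaller magnitude: the difference is negative.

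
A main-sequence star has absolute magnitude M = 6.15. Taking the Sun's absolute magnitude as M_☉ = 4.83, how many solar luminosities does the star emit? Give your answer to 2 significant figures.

L/L_☉ ≈ 0.30

M − M_☉ = 6.15 − 4.83 = 1.320
L/L_☉ = 10^(−0.4 (M − M_☉)) = 10^-0.528 = 0.2965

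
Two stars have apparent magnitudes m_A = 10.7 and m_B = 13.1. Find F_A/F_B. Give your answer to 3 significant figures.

Magnitude difference = -2.4
Flux ratio = 10^(−0.4 Δm) = 10^(−0.4 × -2.4) = 10^0.960 = 9.120

F_A/F_B ≈ 9.12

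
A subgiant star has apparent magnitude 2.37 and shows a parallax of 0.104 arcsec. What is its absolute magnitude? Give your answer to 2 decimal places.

M ≈ 2.46

d = 1/p = 1/0.104″ = 9.615 pc
5 log₁₀(d/10 pc) = 5 log₁₀(9.615) − 5 = -0.085
M = m − 5 log₁₀(d/10) = 2.37 + 0.085 = 2.455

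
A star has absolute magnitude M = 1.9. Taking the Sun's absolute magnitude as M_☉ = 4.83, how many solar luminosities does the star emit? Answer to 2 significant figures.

M − M_☉ = 1.9 − 4.83 = -2.930
L/L_☉ = 10^(−0.4 (M − M_☉)) = 10^1.172 = 14.86

L/L_☉ ≈ 15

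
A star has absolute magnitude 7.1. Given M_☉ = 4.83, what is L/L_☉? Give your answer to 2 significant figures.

M − M_☉ = 7.1 − 4.83 = 2.270
L/L_☉ = 10^(−0.4 (M − M_☉)) = 10^-0.908 = 0.1236

L/L_☉ ≈ 0.12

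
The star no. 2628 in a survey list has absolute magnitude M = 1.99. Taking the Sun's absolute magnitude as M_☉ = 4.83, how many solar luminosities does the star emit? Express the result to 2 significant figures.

L/L_☉ ≈ 14

M − M_☉ = 1.99 − 4.83 = -2.840
L/L_☉ = 10^(−0.4 (M − M_☉)) = 10^1.136 = 13.68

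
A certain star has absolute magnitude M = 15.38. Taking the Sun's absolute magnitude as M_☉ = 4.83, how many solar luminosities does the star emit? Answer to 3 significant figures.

L/L_☉ ≈ 6.03×10^-5

M − M_☉ = 15.38 − 4.83 = 10.550
L/L_☉ = 10^(−0.4 (M − M_☉)) = 10^-4.220 = 6.026×10^-5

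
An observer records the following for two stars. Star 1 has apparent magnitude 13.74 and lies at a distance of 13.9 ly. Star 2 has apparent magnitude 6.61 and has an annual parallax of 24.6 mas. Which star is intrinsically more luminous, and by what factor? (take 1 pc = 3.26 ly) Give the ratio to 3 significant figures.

Star 2 is more luminous, by a factor of 64600.

Star 1: d = 13.9 ly / 3.26 = 4.264 pc
Star 1: M = m − 5 log₁₀ d + 5 = 13.74 − 5·0.6298 + 5 = 15.591
Star 2: p = 24.6 mas = 0.0246″ → d = 1/p = 40.65 pc
Star 2: M = m − 5 log₁₀ d + 5 = 6.61 − 5·1.6091 + 5 = 3.565
ΔM = M_1 − M_2 = 15.591 − (3.565) = 12.026; smaller M is more luminous → Star 2.
L ratio = 10^(0.4 |ΔM|) = 10^4.811 = 64650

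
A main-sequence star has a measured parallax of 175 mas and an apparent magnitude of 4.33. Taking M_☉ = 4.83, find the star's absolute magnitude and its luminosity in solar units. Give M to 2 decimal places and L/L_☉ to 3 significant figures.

d = 1/p = 1000/175 mas = 5.714 pc
M = m − 5 log₁₀ d + 5 = 4.33 − 5·0.7570 + 5 = 5.545
M − M_☉ = 5.545 − 4.83 = 0.715
L/L_☉ = 10^(−0.4 × 0.715) = 0.5175

M ≈ 5.55; L/L_☉ ≈ 0.518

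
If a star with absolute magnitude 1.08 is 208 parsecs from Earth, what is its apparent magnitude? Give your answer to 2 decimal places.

m ≈ 7.67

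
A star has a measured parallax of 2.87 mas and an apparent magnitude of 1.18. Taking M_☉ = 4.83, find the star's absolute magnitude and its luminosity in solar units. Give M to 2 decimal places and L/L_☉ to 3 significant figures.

d = 1/p = 1000/2.87 mas = 348.4 pc
M = m − 5 log₁₀ d + 5 = 1.18 − 5·2.5421 + 5 = -6.531
M − M_☉ = -6.531 − 4.83 = -11.361
L/L_☉ = 10^(−0.4 × -11.361) = 35010

M ≈ -6.53; L/L_☉ ≈ 35000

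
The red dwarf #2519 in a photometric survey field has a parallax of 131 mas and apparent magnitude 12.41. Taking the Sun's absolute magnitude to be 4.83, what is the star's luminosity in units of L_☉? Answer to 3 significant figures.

L/L_☉ ≈ 5.41×10^-4

d = 1/p = 1000/131 mas = 7.634 pc
M = m − 5 log₁₀ d + 5 = 12.41 − 5·0.8827 + 5 = 12.996
M − M_☉ = 12.996 − 4.83 = 8.166
L/L_☉ = 10^(−0.4 × 8.166) = 5.413×10^-4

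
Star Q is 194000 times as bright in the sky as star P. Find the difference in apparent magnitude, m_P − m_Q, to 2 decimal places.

m_P − m_Q ≈ 13.22

Pogson: Δm = −2.5 log₁₀(ratio) = −2.5 log₁₀(194000) = −2.5 × 5.2878 = -13.220
Star Q is brighter so has the smaller magnitude: m_P − m_Q is positive.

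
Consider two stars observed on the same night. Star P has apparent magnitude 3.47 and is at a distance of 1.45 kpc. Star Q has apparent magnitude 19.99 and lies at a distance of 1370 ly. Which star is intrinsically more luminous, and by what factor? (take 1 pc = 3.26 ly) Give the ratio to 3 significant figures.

Star P: d = 1.45 kpc = 1450 pc
Star P: M = m − 5 log₁₀ d + 5 = 3.47 − 5·3.1614 + 5 = -7.337
Star Q: d = 1370 ly / 3.26 = 420.2 pc
Star Q: M = m − 5 log₁₀ d + 5 = 19.99 − 5·2.6235 + 5 = 11.872
ΔM = M_P − M_Q = -7.337 − (11.872) = -19.209; smaller M is more luminous → Star P.
L ratio = 10^(0.4 |ΔM|) = 10^7.684 = 4.828×10^7

Star P is more luminous, by a factor of 4.83×10^7.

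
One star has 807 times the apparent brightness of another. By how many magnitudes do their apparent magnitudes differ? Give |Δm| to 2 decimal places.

|Δm| ≈ 7.27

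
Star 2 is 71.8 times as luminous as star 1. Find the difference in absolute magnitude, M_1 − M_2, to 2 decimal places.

Pogson: ΔM = −2.5 log₁₀(ratio) = −2.5 log₁₀(71.8) = −2.5 × 1.8561 = -4.640
Star 2 is brighter so has the smaller magnitude: M_1 − M_2 is positive.

M_1 − M_2 ≈ 4.64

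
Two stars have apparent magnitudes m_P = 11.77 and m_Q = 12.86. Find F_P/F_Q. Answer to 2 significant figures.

Δm = 11.77 − (12.86) = -1.09
Flux ratio = 10^(−0.4 Δm) = 10^(−0.4 × -1.09) = 10^0.436 = 2.729

F_P/F_Q ≈ 2.7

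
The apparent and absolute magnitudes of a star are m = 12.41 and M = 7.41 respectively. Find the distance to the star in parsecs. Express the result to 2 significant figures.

d ≈ 100 pc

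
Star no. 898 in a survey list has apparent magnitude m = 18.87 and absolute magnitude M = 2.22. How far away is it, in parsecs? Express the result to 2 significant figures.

Distance modulus: m − M = 18.87 − (2.22) = 16.650
m − M = 5 log₁₀ d − 5
log₁₀ d = (m − M)/5 + 1 = 4.3300
d = 10^4.3300 = 21380 pc

d ≈ 21000 pc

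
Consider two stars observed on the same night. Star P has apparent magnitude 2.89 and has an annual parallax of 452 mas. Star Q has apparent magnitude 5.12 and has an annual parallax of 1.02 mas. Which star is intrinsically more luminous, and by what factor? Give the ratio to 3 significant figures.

Star Q is more luminous, by a factor of 25200.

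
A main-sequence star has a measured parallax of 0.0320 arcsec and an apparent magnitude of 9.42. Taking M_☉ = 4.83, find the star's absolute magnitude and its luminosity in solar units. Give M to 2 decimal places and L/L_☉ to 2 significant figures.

M ≈ 6.95; L/L_☉ ≈ 0.14

d = 1/p = 1/0.0320″ = 31.25 pc
M = m − 5 log₁₀ d + 5 = 9.42 − 5·1.4949 + 5 = 6.946
M − M_☉ = 6.946 − 4.83 = 2.116
L/L_☉ = 10^(−0.4 × 2.116) = 0.1425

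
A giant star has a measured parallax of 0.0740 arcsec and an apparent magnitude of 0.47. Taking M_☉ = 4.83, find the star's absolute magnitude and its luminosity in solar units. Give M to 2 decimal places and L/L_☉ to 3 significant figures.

d = 1/p = 1/0.0740″ = 13.51 pc
M = m − 5 log₁₀ d + 5 = 0.47 − 5·1.1308 + 5 = -0.184
M − M_☉ = -0.184 − 4.83 = -5.014
L/L_☉ = 10^(−0.4 × -5.014) = 101.3

M ≈ -0.18; L/L_☉ ≈ 101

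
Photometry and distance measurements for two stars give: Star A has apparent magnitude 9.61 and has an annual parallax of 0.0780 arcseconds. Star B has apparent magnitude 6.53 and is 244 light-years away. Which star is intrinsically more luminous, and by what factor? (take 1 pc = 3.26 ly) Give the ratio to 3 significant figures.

Star B is more luminous, by a factor of 581.

Star A: d = 1/p = 1/0.0780″ = 12.82 pc
Star A: M = m − 5 log₁₀ d + 5 = 9.61 − 5·1.1079 + 5 = 9.070
Star B: d = 244 ly / 3.26 = 74.85 pc
Star B: M = m − 5 log₁₀ d + 5 = 6.53 − 5·1.8742 + 5 = 2.159
ΔM = M_A − M_B = 9.070 − (2.159) = 6.911; smaller M is more luminous → Star B.
L ratio = 10^(0.4 |ΔM|) = 10^2.765 = 581.5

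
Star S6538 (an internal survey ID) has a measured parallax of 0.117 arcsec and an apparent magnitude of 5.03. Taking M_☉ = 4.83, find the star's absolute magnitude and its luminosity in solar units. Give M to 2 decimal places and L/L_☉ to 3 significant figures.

M ≈ 5.37; L/L_☉ ≈ 0.608

d = 1/p = 1/0.117″ = 8.547 pc
M = m − 5 log₁₀ d + 5 = 5.03 − 5·0.9318 + 5 = 5.371
M − M_☉ = 5.371 − 4.83 = 0.541
L/L_☉ = 10^(−0.4 × 0.541) = 0.6076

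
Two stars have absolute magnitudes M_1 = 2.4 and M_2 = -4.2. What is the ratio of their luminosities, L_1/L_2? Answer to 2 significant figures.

ΔM = M_1 − M_2 = 6.6
L_1/L_2 = 10^(−0.4 ΔM) = 10^-2.640 = 2.291×10^-3

L_1/L_2 ≈ 2.3×10^-3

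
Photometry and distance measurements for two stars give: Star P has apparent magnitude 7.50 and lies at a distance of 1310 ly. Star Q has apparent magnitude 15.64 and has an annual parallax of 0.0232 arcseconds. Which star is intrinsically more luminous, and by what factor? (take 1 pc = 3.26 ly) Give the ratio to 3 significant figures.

Star P: d = 1310 ly / 3.26 = 401.8 pc
Star P: M = m − 5 log₁₀ d + 5 = 7.50 − 5·2.6041 + 5 = -0.520
Star Q: d = 1/p = 1/0.0232″ = 43.10 pc
Star Q: M = m − 5 log₁₀ d + 5 = 15.64 − 5·1.6345 + 5 = 12.467
ΔM = M_P − M_Q = -0.520 − (12.467) = -12.988; smaller M is more luminous → Star P.
L ratio = 10^(0.4 |ΔM|) = 10^5.195 = 156700

Star P is more luminous, by a factor of 157000.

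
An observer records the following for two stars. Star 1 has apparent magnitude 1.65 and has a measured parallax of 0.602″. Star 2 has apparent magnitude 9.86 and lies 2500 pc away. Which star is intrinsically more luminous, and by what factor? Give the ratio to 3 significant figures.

Star 2 is more luminous, by a factor of 1180.

Star 1: d = 1/p = 1/0.602″ = 1.661 pc
Star 1: M = m − 5 log₁₀ d + 5 = 1.65 − 5·0.2204 + 5 = 5.548
Star 2: M = m − 5 log₁₀ d + 5 = 9.86 − 5·3.3979 + 5 = -2.130
ΔM = M_1 − M_2 = 5.548 − (-2.130) = 7.678; smaller M is more luminous → Star 2.
L ratio = 10^(0.4 |ΔM|) = 10^3.071 = 1178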